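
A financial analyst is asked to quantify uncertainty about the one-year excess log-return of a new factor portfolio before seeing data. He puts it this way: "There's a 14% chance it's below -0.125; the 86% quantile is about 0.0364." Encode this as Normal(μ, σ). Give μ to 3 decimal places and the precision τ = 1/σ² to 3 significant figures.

For Normal(μ,σ), the p-quantile is μ + z_p·σ. Here z_{0.14} = -1.08, z_{0.86} = 1.08.
So -0.125 = μ − 1.08σ and 0.0364 = μ + 1.08σ.
Subtracting: σ = (0.0364 − -0.125)/(1.08 − (-1.08)) = 0.075.
Then μ = -0.125 − (-1.08)·0.075 = -0.044.
Precision τ = 1/σ² = 1/0.0747² = 179.

μ = -0.044, τ = 179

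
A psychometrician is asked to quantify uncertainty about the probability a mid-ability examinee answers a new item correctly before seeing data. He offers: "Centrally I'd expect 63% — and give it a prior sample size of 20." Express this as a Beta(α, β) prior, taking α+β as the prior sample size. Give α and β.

Under the effective-sample-size interpretation, Beta(α, β) has prior mean α/(α+β) and prior sample size α+β.
So α+β = 20 and α/(α+β) = 0.63, giving α = 0.63·20 = 12.6 and β = 20 − 12.6 = 7.4.

α = 12.6, β = 7.4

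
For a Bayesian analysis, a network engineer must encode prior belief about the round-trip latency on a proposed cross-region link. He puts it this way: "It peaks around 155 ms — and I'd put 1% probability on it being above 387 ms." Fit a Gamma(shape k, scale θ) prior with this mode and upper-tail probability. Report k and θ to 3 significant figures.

k ≈ 6.61, θ ≈ 27.6

Gamma(k,θ) with k>1 has mode (k−1)θ, so θ = 155/(k−1).
Need P(X < 387) = 0.99 with θ tied to k this way. Start at k = 2, θ = 155: P(X<387) ≈ 0.712.
Too low — raise k to concentrate. Iterating converges to k ≈ 6.61.
Then θ = 155/(6.61−1) ≈ 27.6.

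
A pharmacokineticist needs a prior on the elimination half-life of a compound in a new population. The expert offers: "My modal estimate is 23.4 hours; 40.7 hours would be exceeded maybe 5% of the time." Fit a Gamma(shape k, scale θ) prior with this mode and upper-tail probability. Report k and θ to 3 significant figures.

Gamma(k,θ) with k>1 has mode (k−1)θ, so θ = 23.4/(k−1).
Need P(X < 40.7) = 0.95 with θ tied to k this way. Start at k = 2, θ = 23.4: P(X<40.7) ≈ 0.519.
Too low — raise k to concentrate. Iterating converges to k ≈ 10.1.
Then θ = 23.4/(10.1−1) ≈ 2.57.

k ≈ 10.1, θ ≈ 2.57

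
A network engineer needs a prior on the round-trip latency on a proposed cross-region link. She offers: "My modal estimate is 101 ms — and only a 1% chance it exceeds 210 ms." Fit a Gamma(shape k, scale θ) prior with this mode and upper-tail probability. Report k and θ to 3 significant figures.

k ≈ 10.1, θ ≈ 11.1

Gamma(k,θ) with k>1 has mode (k−1)θ, so θ = 101/(k−1).
Need P(X < 210) = 0.99 with θ tied to k this way. Start at k = 2, θ = 101: P(X<210) ≈ 0.615.
Too low — raise k to concentrate. Iterating converges to k ≈ 10.1.
Then θ = 101/(10.1−1) ≈ 11.1.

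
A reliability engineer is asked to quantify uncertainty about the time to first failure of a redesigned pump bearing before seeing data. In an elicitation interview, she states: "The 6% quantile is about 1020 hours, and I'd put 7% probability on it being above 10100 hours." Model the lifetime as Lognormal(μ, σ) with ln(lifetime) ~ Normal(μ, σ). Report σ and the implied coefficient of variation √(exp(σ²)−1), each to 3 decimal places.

σ ≈ 0.757, CV ≈ 0.879

If T ~ Lognormal(μ,σ) then ln T ~ Normal(μ,σ), so the p-quantile of ln T is μ + z_p·σ.
ln(1020) = 6.928 and ln(10100) = 9.22; z_{0.06} = -1.555, z_{0.93} = 1.476.
σ = (9.22 − 6.928)/(1.476 − (-1.555)) = 0.757.
μ = 6.928 − (-1.555)·0.757 = 8.104.
CV = √(exp(σ²)−1) = √(exp(0.5723)−1) = 0.879.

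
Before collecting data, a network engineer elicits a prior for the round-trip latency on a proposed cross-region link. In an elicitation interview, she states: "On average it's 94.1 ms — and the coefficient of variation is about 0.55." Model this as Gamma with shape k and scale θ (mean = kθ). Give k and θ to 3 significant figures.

k ≈ 3.31, θ ≈ 28.5

For Gamma(k, scale θ): mean = kθ, variance = kθ², so CV = 1/√k.
CV = 0.55, hence k = 1/CV² = 3.31.
Then θ = mean/k = 94.1/3.31 = 28.5.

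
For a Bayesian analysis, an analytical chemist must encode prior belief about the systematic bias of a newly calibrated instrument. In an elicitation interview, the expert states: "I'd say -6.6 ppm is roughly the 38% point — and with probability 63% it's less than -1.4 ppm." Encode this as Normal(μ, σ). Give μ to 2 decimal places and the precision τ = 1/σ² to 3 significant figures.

μ = -4.11, τ = 0.015

The p-quantile of Normal(μ,σ) is μ + z_p·σ, with z_{0.38} = -0.3055 and z_{0.63} = 0.3319.
Eliminate σ: μ = (z₂·x₁ − z₁·x₂)/(z₂ − z₁) = (0.3319·-6.6 − (-0.3055)·-1.4)/0.6373 = -4.11.
Then σ = (x₂ − x₁)/(z₂ − z₁) = (-1.4 − -6.6)/0.6373 = 8.16.
Precision τ = 1/σ² = 1/8.159² = 0.015.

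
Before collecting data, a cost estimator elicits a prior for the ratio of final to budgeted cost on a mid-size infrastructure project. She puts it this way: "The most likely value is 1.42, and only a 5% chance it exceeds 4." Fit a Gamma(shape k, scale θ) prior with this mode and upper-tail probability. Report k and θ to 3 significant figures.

Gamma(k,θ) with k>1 has mode (k−1)θ, so θ = 1.42/(k−1).
Need P(X < 4) = 0.95 with θ tied to k this way. Start at k = 2, θ = 1.42: P(X<4) ≈ 0.772.
Too low — raise k to concentrate. Iterating converges to k ≈ 3.49.
Then θ = 1.42/(3.49−1) ≈ 0.569.

k ≈ 3.49, θ ≈ 0.569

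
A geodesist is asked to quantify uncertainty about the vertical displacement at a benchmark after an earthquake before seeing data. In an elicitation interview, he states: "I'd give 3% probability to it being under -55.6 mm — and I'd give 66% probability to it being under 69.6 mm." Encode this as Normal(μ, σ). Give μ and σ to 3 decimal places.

For Normal(μ,σ), the p-quantile is μ + z_p·σ. Here z_{0.03} = -1.881, z_{0.66} = 0.4125.
So -55.6 = μ − 1.881σ and 69.6 = μ + 0.4125σ.
Subtracting: σ = (69.6 − -55.6)/(0.4125 − (-1.881)) = 54.595.
Then μ = -55.6 − (-1.881)·54.595 = 47.082.

μ = 47.082, σ = 54.595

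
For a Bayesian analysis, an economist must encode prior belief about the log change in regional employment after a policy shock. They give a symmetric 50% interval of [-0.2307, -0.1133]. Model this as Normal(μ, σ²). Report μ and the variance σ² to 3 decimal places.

μ = -0.172, σ² = 0.008

A symmetric 50% interval runs μ ± z·σ with z = 0.6745.
Half-width = 0.0587, so σ = 0.0587/0.6745 = 0.0870 and σ² = 0.008.
μ is the interval midpoint, -0.172.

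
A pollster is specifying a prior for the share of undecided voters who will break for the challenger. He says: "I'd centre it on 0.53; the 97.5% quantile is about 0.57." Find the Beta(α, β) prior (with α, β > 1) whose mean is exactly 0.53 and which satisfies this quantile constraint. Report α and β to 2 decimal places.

With mean 0.53 fixed, write α = 0.53s, β = 0.47s where s = α+β.
Need P(θ < 0.57) = 0.975 under Beta(0.53s, 0.47s). Normal approximation: (q−m)/√(m(1−m)/s) ≈ z_{0.975} = 1.96, so s ≈ 0.53·0.47·(1.96)²/(0.57−0.53)² = 598.1.
At s = 598.1: P(θ<0.57) ≈ 0.975. Adjusting to match 0.975 gives s ≈ 593.79.
So α = 0.53·593.79 ≈ 314.71, β = 0.47·593.79 ≈ 279.08.

α ≈ 314.71, β ≈ 279.08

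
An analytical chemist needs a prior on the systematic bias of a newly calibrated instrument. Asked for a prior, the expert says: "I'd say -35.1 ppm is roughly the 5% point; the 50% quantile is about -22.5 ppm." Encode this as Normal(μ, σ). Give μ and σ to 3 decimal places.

For Normal(μ,σ), the p-quantile is μ + z_p·σ. Here z_{0.05} = -1.645, z_{0.5} = 0.
So -35.1 = μ − 1.645σ and -22.5 = μ + 0σ.
Subtracting: σ = (-22.5 − -35.1)/(0 − (-1.645)) = 7.660.
Then μ = -35.1 − (-1.645)·7.660 = -22.500.

μ = -22.500, σ = 7.660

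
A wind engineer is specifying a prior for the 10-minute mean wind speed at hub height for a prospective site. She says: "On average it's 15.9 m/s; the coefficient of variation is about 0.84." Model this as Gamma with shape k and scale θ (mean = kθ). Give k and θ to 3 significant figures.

For Gamma(k, scale θ): mean = kθ, variance = kθ², so CV = 1/√k.
CV = 0.84, hence k = 1/CV² = 1.42.
Then θ = mean/k = 15.9/1.42 = 11.2.

k ≈ 1.42, θ ≈ 11.2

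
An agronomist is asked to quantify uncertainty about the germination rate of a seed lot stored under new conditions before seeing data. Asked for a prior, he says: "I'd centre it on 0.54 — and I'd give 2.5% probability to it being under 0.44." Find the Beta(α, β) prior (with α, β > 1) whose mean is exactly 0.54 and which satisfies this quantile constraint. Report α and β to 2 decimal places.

α ≈ 51.58, β ≈ 43.94

With mean 0.54 fixed, write α = 0.54s, β = 0.46s where s = α+β.
Need P(θ < 0.44) = 0.025 under Beta(0.54s, 0.46s). Normal approximation: (q−m)/√(m(1−m)/s) ≈ z_{0.025} = -1.96, so s ≈ 0.54·0.46·(-1.96)²/(0.44−0.54)² = 95.4.
At s = 95.4: P(θ<0.44) ≈ 0.025. Adjusting to match 0.025 gives s ≈ 95.51.
So α = 0.54·95.51 ≈ 51.58, β = 0.46·95.51 ≈ 43.94.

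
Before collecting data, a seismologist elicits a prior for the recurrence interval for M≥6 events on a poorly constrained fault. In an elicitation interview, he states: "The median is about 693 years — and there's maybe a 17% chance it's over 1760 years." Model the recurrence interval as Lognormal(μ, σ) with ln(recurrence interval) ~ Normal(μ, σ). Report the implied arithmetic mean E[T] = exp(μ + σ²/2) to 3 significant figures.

E[T] ≈ 1120 years

If T ~ Lognormal(μ,σ) then ln T ~ Normal(μ,σ), so the p-quantile of ln T is μ + z_p·σ.
ln(693) = 6.541 and ln(1760) = 7.473; z_{0.5} = 0, z_{0.83} = 0.9542.
σ = (7.473 − 6.541)/(0.9542 − (0)) = 0.977.
μ = 6.541 − (0)·0.977 = 6.541.
E[T] = exp(μ + σ²/2) = exp(6.541 + 0.4771) = 1120 years.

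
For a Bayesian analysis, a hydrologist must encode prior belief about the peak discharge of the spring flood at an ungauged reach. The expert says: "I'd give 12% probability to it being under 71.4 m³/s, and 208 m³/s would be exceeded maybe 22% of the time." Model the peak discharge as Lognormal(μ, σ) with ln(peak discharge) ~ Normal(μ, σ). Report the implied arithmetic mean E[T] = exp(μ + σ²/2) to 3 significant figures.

E[T] ≈ 158 m³/s

If T ~ Lognormal(μ,σ) then ln T ~ Normal(μ,σ), so the p-quantile of ln T is μ + z_p·σ.
ln(71.4) = 4.268 and ln(208) = 5.338; z_{0.12} = -1.175, z_{0.78} = 0.7722.
σ = (5.338 − 4.268)/(0.7722 − (-1.175)) = 0.549.
μ = 4.268 − (-1.175)·0.549 = 4.914.
E[T] = exp(μ + σ²/2) = exp(4.914 + 0.1508) = 158 m³/s.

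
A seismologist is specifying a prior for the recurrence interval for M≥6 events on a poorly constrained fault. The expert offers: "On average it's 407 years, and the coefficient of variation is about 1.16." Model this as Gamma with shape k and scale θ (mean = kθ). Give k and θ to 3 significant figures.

k ≈ 0.743, θ ≈ 548

For Gamma(k, scale θ): mean = kθ, variance = kθ², so CV = 1/√k.
CV = 1.16, hence k = 1/CV² = 0.743.
Then θ = mean/k = 407/0.743 = 548.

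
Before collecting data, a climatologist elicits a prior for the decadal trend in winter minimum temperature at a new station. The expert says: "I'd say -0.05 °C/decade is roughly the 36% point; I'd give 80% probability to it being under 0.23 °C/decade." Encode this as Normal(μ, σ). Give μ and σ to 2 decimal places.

For Normal(μ,σ), the p-quantile is μ + z_p·σ. Here z_{0.36} = -0.3585, z_{0.8} = 0.8416.
So -0.05 = μ − 0.3585σ and 0.23 = μ + 0.8416σ.
Subtracting: σ = (0.23 − -0.05)/(0.8416 − (-0.3585)) = 0.23.
Then μ = -0.05 − (-0.3585)·0.23 = 0.03.

μ = 0.03, σ = 0.23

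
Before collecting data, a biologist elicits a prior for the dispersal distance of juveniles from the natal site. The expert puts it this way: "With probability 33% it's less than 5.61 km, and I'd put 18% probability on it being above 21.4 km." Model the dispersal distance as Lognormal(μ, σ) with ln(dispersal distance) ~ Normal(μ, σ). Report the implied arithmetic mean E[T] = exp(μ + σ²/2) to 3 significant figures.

E[T] ≈ 14.1 km

If T ~ Lognormal(μ,σ) then ln T ~ Normal(μ,σ), so the p-quantile of ln T is μ + z_p·σ.
ln(5.61) = 1.725 and ln(21.4) = 3.063; z_{0.33} = -0.4399, z_{0.82} = 0.9154.
σ = (3.063 − 1.725)/(0.9154 − (-0.4399)) = 0.988.
μ = 1.725 − (-0.4399)·0.988 = 2.159.
E[T] = exp(μ + σ²/2) = exp(2.159 + 0.4879) = 14.1 km.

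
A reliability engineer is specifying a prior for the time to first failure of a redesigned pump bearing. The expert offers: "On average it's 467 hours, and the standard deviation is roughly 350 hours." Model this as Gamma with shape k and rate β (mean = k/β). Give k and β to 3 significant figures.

k ≈ 1.78, β ≈ 0.00381

For Gamma(k, rate β): mean = k/β, variance = k/β², so CV = 1/√k.
CV = SD/mean = 350/467 = 0.7495, hence k = 1/CV² = 1.78.
Then β = k/mean = 1.78/467 = 0.00381.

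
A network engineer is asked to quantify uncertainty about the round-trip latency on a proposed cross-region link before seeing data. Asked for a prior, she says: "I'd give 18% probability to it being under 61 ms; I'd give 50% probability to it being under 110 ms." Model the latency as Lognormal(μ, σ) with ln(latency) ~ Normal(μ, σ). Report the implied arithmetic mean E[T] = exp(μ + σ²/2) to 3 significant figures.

If T ~ Lognormal(μ,σ) then ln T ~ Normal(μ,σ), so the p-quantile of ln T is μ + z_p·σ.
ln(61) = 4.111 and ln(110) = 4.7; z_{0.18} = -0.9154, z_{0.5} = 0.
σ = (4.7 − 4.111)/(0 − (-0.9154)) = 0.644.
μ = 4.111 − (-0.9154)·0.644 = 4.700.
E[T] = exp(μ + σ²/2) = exp(4.700 + 0.2074) = 135 ms.

E[T] ≈ 135 ms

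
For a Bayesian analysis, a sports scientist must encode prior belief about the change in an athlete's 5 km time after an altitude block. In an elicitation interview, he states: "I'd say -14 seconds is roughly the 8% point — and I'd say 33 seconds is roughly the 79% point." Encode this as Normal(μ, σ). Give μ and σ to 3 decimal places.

μ = 15.861, σ = 21.253

The p-quantile of Normal(μ,σ) is μ + z_p·σ, with z_{0.08} = -1.405 and z_{0.79} = 0.8064.
Eliminate σ: μ = (z₂·x₁ − z₁·x₂)/(z₂ − z₁) = (0.8064·-14 − (-1.405)·33)/2.211 = 15.861.
Then σ = (x₂ − x₁)/(z₂ − z₁) = (33 − -14)/2.211 = 21.253.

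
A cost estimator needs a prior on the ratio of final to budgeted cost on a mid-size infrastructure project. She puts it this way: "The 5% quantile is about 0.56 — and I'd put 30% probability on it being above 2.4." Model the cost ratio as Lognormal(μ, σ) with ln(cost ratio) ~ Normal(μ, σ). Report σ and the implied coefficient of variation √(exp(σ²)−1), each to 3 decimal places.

σ ≈ 0.671, CV ≈ 0.754

If T ~ Lognormal(μ,σ) then ln T ~ Normal(μ,σ), so the p-quantile of ln T is μ + z_p·σ.
ln(0.56) = -0.5798 and ln(2.4) = 0.8755; z_{0.05} = -1.645, z_{0.7} = 0.5244.
σ = (0.8755 − -0.5798)/(0.5244 − (-1.645)) = 0.671.
μ = -0.5798 − (-1.645)·0.671 = 0.524.
CV = √(exp(σ²)−1) = √(exp(0.4501)−1) = 0.754.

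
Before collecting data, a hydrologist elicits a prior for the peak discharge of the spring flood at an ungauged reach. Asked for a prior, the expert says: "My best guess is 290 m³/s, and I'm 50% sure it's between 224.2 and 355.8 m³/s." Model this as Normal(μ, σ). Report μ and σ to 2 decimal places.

A symmetric 50% interval runs μ ± z·σ with z = 0.6745.
Half-width = 65.8, so σ = 65.8/0.6745 = 97.56.
μ is the stated best guess, 290.00.

μ = 290.00, σ = 97.56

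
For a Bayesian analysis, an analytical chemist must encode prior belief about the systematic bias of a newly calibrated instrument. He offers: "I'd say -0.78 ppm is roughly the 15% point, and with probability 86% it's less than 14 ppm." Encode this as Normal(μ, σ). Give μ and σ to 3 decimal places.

For Normal(μ,σ), the p-quantile is μ + z_p·σ. Here z_{0.15} = -1.036, z_{0.86} = 1.08.
So -0.78 = μ − 1.036σ and 14 = μ + 1.08σ.
Subtracting: σ = (14 − -0.78)/(1.08 − (-1.036)) = 6.982.
Then μ = -0.78 − (-1.036)·6.982 = 6.457.

μ = 6.457, σ = 6.982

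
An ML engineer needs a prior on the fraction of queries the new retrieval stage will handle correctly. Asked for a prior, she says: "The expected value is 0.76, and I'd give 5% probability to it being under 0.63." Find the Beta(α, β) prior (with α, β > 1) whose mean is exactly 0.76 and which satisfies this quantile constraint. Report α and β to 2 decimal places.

With mean 0.76 fixed, write α = 0.76s, β = 0.24s where s = α+β.
Need P(θ < 0.63) = 0.05 under Beta(0.76s, 0.24s). Normal approximation: (q−m)/√(m(1−m)/s) ≈ z_{0.05} = -1.64, so s ≈ 0.76·0.24·(-1.64)²/(0.63−0.76)² = 29.2.
At s = 29.2: P(θ<0.63) ≈ 0.059. Adjusting to match 0.05 gives s ≈ 32.58.
So α = 0.76·32.58 ≈ 24.76, β = 0.24·32.58 ≈ 7.82.

α ≈ 24.76, β ≈ 7.82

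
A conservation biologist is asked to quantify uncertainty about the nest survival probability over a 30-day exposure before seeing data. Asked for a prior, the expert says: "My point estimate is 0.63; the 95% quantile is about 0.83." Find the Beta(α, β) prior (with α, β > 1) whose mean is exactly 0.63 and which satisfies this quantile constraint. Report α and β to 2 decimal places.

α ≈ 8.24, β ≈ 4.84

With mean 0.63 fixed, write α = 0.63s, β = 0.37s where s = α+β.
Need P(θ < 0.83) = 0.95 under Beta(0.63s, 0.37s). Normal approximation: (q−m)/√(m(1−m)/s) ≈ z_{0.95} = 1.64, so s ≈ 0.63·0.37·(1.64)²/(0.83−0.63)² = 15.8.
At s = 15.8: P(θ<0.83) ≈ 0.966. Adjusting to match 0.95 gives s ≈ 13.08.
So α = 0.63·13.08 ≈ 8.24, β = 0.37·13.08 ≈ 4.84.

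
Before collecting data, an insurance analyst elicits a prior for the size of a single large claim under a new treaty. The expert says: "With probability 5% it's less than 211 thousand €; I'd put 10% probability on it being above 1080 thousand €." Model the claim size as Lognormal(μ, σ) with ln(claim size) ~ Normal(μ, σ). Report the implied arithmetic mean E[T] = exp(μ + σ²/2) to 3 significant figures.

E[T] ≈ 617 thousand €

If T ~ Lognormal(μ,σ) then ln T ~ Normal(μ,σ), so the p-quantile of ln T is μ + z_p·σ.
ln(211) = 5.352 and ln(1080) = 6.985; z_{0.05} = -1.645, z_{0.9} = 1.282.
σ = (6.985 − 5.352)/(1.282 − (-1.645)) = 0.558.
μ = 5.352 − (-1.645)·0.558 = 6.270.
E[T] = exp(μ + σ²/2) = exp(6.270 + 0.1557) = 617 thousand €.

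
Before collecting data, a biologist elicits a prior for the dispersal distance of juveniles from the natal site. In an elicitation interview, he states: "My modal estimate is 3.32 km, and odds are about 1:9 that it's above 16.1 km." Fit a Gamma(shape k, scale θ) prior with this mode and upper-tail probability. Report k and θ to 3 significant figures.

k ≈ 1.71, θ ≈ 4.66

Gamma(k,θ) with k>1 has mode (k−1)θ, so θ = 3.32/(k−1).
Need P(X < 16.1) = 0.9 with θ tied to k this way. Start at k = 2, θ = 3.32: P(X<16.1) ≈ 0.954.
Too high — lower k to spread out. Iterating converges to k ≈ 1.71.
Then θ = 3.32/(1.71−1) ≈ 4.66.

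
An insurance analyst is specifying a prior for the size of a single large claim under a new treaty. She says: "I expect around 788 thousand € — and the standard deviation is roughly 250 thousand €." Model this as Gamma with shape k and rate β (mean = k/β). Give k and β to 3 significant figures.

For Gamma(k, rate β): mean = k/β, variance = k/β², so CV = 1/√k.
CV = SD/mean = 250/788 = 0.3173, hence k = 1/CV² = 9.94.
Then β = k/mean = 9.94/788 = 0.0126.

k ≈ 9.94, β ≈ 0.0126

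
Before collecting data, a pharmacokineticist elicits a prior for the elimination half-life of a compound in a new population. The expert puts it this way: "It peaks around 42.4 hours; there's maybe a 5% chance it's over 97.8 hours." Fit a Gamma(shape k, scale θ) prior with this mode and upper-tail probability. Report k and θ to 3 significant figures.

Gamma(k,θ) with k>1 has mode (k−1)θ, so θ = 42.4/(k−1).
Need P(X < 97.8) = 0.95 with θ tied to k this way. Start at k = 2, θ = 42.4: P(X<97.8) ≈ 0.671.
Too low — raise k to concentrate. Iterating converges to k ≈ 4.92.
Then θ = 42.4/(4.92−1) ≈ 10.8.

k ≈ 4.92, θ ≈ 10.8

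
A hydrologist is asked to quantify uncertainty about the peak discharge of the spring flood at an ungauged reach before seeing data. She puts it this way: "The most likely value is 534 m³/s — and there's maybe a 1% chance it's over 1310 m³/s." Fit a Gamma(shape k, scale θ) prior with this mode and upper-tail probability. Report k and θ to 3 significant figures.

Gamma(k,θ) with k>1 has mode (k−1)θ, so θ = 534/(k−1).
Need P(X < 1310) = 0.99 with θ tied to k this way. Start at k = 2, θ = 534: P(X<1310) ≈ 0.703.
Too low — raise k to concentrate. Iterating converges to k ≈ 6.85.
Then θ = 534/(6.85−1) ≈ 91.2.

k ≈ 6.85, θ ≈ 91.2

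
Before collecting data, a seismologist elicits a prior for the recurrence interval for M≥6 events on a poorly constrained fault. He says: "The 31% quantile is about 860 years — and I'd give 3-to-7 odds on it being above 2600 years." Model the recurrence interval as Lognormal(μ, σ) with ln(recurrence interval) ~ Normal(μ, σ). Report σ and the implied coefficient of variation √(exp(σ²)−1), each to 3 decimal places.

σ ≈ 1.084, CV ≈ 1.497

If T ~ Lognormal(μ,σ) then ln T ~ Normal(μ,σ), so the p-quantile of ln T is μ + z_p·σ.
ln(860) = 6.757 and ln(2600) = 7.863; z_{0.31} = -0.4959, z_{0.7} = 0.5244.
σ = (7.863 − 6.757)/(0.5244 − (-0.4959)) = 1.084.
μ = 6.757 − (-0.4959)·1.084 = 7.295.
CV = √(exp(σ²)−1) = √(exp(1.1759)−1) = 1.497.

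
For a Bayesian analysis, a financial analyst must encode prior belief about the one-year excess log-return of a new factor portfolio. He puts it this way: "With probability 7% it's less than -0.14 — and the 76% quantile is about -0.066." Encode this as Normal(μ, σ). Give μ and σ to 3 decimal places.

For Normal(μ,σ), the p-quantile is μ + z_p·σ. Here z_{0.07} = -1.476, z_{0.76} = 0.7063.
So -0.14 = μ − 1.476σ and -0.066 = μ + 0.7063σ.
Subtracting: σ = (-0.066 − -0.14)/(0.7063 − (-1.476)) = 0.034.
Then μ = -0.14 − (-1.476)·0.034 = -0.090.

μ = -0.090, σ = 0.034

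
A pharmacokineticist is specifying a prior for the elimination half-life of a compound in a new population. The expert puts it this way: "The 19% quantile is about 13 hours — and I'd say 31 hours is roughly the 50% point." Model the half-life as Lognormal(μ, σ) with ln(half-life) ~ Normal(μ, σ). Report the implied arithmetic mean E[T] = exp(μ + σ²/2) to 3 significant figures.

If T ~ Lognormal(μ,σ) then ln T ~ Normal(μ,σ), so the p-quantile of ln T is μ + z_p·σ.
ln(13) = 2.565 and ln(31) = 3.434; z_{0.19} = -0.8779, z_{0.5} = 0.
σ = (3.434 − 2.565)/(0 − (-0.8779)) = 0.990.
μ = 2.565 − (-0.8779)·0.990 = 3.434.
E[T] = exp(μ + σ²/2) = exp(3.434 + 0.4900) = 50.6 hours.

E[T] ≈ 50.6 hours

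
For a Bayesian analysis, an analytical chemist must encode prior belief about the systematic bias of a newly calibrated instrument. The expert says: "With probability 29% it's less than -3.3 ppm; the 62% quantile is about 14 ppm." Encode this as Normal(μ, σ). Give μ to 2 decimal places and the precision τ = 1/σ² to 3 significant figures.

μ = 7.85, τ = 0.00246

The p-quantile of Normal(μ,σ) is μ + z_p·σ, with z_{0.29} = -0.5534 and z_{0.62} = 0.3055.
Eliminate σ: μ = (z₂·x₁ − z₁·x₂)/(z₂ − z₁) = (0.3055·-3.3 − (-0.5534)·14)/0.8589 = 7.85.
Then σ = (x₂ − x₁)/(z₂ − z₁) = (14 − -3.3)/0.8589 = 20.14.
Precision τ = 1/σ² = 1/20.14² = 0.00246.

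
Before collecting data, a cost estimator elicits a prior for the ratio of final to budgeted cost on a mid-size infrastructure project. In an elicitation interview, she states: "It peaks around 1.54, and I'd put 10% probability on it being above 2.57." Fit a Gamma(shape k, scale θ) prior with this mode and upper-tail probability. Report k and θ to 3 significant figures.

k ≈ 8.2, θ ≈ 0.214

Gamma(k,θ) with k>1 has mode (k−1)θ, so θ = 1.54/(k−1).
Need P(X < 2.57) = 0.9 with θ tied to k this way. Start at k = 2, θ = 1.54: P(X<2.57) ≈ 0.497.
Too low — raise k to concentrate. Iterating converges to k ≈ 8.2.
Then θ = 1.54/(8.2−1) ≈ 0.214.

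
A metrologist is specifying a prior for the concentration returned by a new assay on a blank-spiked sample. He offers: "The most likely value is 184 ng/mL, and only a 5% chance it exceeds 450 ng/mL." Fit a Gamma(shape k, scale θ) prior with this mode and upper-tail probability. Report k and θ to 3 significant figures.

k ≈ 4.4, θ ≈ 54.1

Gamma(k,θ) with k>1 has mode (k−1)θ, so θ = 184/(k−1).
Need P(X < 450) = 0.95 with θ tied to k this way. Start at k = 2, θ = 184: P(X<450) ≈ 0.701.
Too low — raise k to concentrate. Iterating converges to k ≈ 4.4.
Then θ = 184/(4.4−1) ≈ 54.1.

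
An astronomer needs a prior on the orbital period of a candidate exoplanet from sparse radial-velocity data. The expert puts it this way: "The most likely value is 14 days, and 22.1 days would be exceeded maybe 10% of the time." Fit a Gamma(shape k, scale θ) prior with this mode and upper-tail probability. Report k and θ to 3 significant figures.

Gamma(k,θ) with k>1 has mode (k−1)θ, so θ = 14/(k−1).
Need P(X < 22.1) = 0.9 with θ tied to k this way. Start at k = 2, θ = 14: P(X<22.1) ≈ 0.468.
Too low — raise k to concentrate. Iterating converges to k ≈ 10.
Then θ = 14/(10−1) ≈ 1.56.

k ≈ 10, θ ≈ 1.56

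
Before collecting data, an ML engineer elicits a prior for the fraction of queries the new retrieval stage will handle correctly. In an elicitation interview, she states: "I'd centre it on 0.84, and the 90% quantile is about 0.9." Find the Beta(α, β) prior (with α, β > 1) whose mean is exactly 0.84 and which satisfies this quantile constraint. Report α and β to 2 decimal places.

α ≈ 45.96, β ≈ 8.76

With mean 0.84 fixed, write α = 0.84s, β = 0.16s where s = α+β.
Need P(θ < 0.9) = 0.9 under Beta(0.84s, 0.16s). Normal approximation: (q−m)/√(m(1−m)/s) ≈ z_{0.9} = 1.28, so s ≈ 0.84·0.16·(1.28)²/(0.9−0.84)² = 61.3.
At s = 61.3: P(θ<0.9) ≈ 0.914. Adjusting to match 0.9 gives s ≈ 54.72.
So α = 0.84·54.72 ≈ 45.96, β = 0.16·54.72 ≈ 8.76.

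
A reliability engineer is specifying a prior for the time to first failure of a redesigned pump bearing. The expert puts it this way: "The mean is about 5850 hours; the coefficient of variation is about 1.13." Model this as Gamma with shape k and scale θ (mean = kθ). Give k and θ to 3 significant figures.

k ≈ 0.783, θ ≈ 7470

For Gamma(k, scale θ): mean = kθ, variance = kθ², so CV = 1/√k.
CV = 1.13, hence k = 1/CV² = 0.783.
Then θ = mean/k = 5850/0.783 = 7470.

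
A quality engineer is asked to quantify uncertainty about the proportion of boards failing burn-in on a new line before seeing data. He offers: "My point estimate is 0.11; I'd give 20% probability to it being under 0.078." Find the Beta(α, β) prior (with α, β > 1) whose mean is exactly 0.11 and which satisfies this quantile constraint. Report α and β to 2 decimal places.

With mean 0.11 fixed, write α = 0.11s, β = 0.89s where s = α+β.
Need P(θ < 0.078) = 0.2 under Beta(0.11s, 0.89s). Normal approximation: (q−m)/√(m(1−m)/s) ≈ z_{0.2} = -0.842, so s ≈ 0.11·0.89·(-0.842)²/(0.078−0.11)² = 67.7.
At s = 67.7: P(θ<0.078) ≈ 0.205. Adjusting to match 0.2 gives s ≈ 70.27.
So α = 0.11·70.27 ≈ 7.73, β = 0.89·70.27 ≈ 62.54.

α ≈ 7.73, β ≈ 62.54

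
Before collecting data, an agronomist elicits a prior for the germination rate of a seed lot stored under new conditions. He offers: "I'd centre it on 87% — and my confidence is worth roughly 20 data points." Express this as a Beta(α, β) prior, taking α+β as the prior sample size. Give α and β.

α = 17.4, β = 2.6

Under the effective-sample-size interpretation, Beta(α, β) has prior mean α/(α+β) and prior sample size α+β.
So α+β = 20 and α/(α+β) = 0.87, giving α = 0.87·20 = 17.4 and β = 20 − 17.4 = 2.6.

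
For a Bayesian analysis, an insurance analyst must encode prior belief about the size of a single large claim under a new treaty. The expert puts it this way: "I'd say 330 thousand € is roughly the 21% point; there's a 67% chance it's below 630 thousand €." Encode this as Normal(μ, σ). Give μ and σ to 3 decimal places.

μ = 524.110, σ = 240.706

The p-quantile of Normal(μ,σ) is μ + z_p·σ, with z_{0.21} = -0.8064 and z_{0.67} = 0.4399.
Eliminate σ: μ = (z₂·x₁ − z₁·x₂)/(z₂ − z₁) = (0.4399·330 − (-0.8064)·630)/1.246 = 524.110.
Then σ = (x₂ − x₁)/(z₂ − z₁) = (630 − 330)/1.246 = 240.706.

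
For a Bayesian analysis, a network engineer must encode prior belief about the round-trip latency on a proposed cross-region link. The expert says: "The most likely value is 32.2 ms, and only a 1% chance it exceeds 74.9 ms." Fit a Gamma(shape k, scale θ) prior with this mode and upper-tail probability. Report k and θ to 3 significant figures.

Gamma(k,θ) with k>1 has mode (k−1)θ, so θ = 32.2/(k−1).
Need P(X < 74.9) = 0.99 with θ tied to k this way. Start at k = 2, θ = 32.2: P(X<74.9) ≈ 0.675.
Too low — raise k to concentrate. Iterating converges to k ≈ 7.69.
Then θ = 32.2/(7.69−1) ≈ 4.81.

k ≈ 7.69, θ ≈ 4.81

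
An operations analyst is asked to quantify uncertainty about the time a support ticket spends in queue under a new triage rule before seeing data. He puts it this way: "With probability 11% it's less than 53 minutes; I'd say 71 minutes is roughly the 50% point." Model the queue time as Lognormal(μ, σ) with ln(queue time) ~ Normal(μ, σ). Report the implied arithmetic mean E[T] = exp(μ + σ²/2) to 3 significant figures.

If T ~ Lognormal(μ,σ) then ln T ~ Normal(μ,σ), so the p-quantile of ln T is μ + z_p·σ.
ln(53) = 3.97 and ln(71) = 4.263; z_{0.11} = -1.227, z_{0.5} = 0.
σ = (4.263 − 3.97)/(0 − (-1.227)) = 0.238.
μ = 3.97 − (-1.227)·0.238 = 4.263.
E[T] = exp(μ + σ²/2) = exp(4.263 + 0.0284) = 73 minutes.

E[T] ≈ 73 minutes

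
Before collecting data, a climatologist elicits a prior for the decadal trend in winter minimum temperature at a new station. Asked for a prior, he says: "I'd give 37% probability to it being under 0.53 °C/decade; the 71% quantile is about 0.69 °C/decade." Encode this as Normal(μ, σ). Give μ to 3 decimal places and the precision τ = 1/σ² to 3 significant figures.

μ = 0.590, τ = 30.6

For Normal(μ,σ), the p-quantile is μ + z_p·σ. Here z_{0.37} = -0.3319, z_{0.71} = 0.5534.
So 0.53 = μ − 0.3319σ and 0.69 = μ + 0.5534σ.
Subtracting: σ = (0.69 − 0.53)/(0.5534 − (-0.3319)) = 0.181.
Then μ = 0.53 − (-0.3319)·0.181 = 0.590.
Precision τ = 1/σ² = 1/0.1807² = 30.6.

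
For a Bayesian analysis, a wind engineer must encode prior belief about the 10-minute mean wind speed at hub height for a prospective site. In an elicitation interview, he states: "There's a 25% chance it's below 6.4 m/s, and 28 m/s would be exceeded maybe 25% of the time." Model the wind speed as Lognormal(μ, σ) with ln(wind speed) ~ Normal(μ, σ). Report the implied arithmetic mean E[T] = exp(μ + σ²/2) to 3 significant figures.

E[T] ≈ 24.4 m/s

If T ~ Lognormal(μ,σ) then ln T ~ Normal(μ,σ), so the p-quantile of ln T is μ + z_p·σ.
ln(6.4) = 1.856 and ln(28) = 3.332; z_{0.25} = -0.6745, z_{0.75} = 0.6745.
σ = (3.332 − 1.856)/(0.6745 − (-0.6745)) = 1.094.
μ = 1.856 − (-0.6745)·1.094 = 2.594.
E[T] = exp(μ + σ²/2) = exp(2.594 + 0.5985) = 24.4 m/s.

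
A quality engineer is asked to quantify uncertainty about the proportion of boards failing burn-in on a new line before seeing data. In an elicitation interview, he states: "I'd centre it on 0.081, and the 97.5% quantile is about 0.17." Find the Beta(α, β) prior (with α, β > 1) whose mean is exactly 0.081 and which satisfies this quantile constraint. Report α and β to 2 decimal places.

α ≈ 4.05, β ≈ 46.00

With mean 0.081 fixed, write α = 0.081s, β = 0.919s where s = α+β.
Need P(θ < 0.17) = 0.975 under Beta(0.081s, 0.919s). Normal approximation: (q−m)/√(m(1−m)/s) ≈ z_{0.975} = 1.96, so s ≈ 0.081·0.919·(1.96)²/(0.17−0.081)² = 36.1.
At s = 36.1: P(θ<0.17) ≈ 0.956. Adjusting to match 0.975 gives s ≈ 50.06.
So α = 0.081·50.06 ≈ 4.05, β = 0.919·50.06 ≈ 46.00.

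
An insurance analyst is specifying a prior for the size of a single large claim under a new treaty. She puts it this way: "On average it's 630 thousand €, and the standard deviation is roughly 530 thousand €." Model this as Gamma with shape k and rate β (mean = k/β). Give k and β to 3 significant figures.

k ≈ 1.41, β ≈ 0.00224

For Gamma(k, rate β): mean = k/β, variance = k/β², so CV = 1/√k.
CV = SD/mean = 530/630 = 0.8413, hence k = 1/CV² = 1.41.
Then β = k/mean = 1.41/630 = 0.00224.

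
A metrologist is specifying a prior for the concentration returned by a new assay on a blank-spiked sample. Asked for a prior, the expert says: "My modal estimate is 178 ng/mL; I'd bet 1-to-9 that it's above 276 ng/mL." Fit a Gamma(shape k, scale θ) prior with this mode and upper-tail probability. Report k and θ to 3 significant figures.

Gamma(k,θ) with k>1 has mode (k−1)θ, so θ = 178/(k−1).
Need P(X < 276) = 0.9 with θ tied to k this way. Start at k = 2, θ = 178: P(X<276) ≈ 0.459.
Too low — raise k to concentrate. Iterating converges to k ≈ 10.7.
Then θ = 178/(10.7−1) ≈ 18.3.

k ≈ 10.7, θ ≈ 18.3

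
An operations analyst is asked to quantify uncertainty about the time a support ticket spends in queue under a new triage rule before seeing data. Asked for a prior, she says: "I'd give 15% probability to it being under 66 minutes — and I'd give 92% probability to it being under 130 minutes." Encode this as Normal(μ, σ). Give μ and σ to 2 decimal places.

μ = 93.17, σ = 26.21

For Normal(μ,σ), the p-quantile is μ + z_p·σ. Here z_{0.15} = -1.036, z_{0.92} = 1.405.
So 66 = μ − 1.036σ and 130 = μ + 1.405σ.
Subtracting: σ = (130 − 66)/(1.405 − (-1.036)) = 26.21.
Then μ = 66 − (-1.036)·26.21 = 93.17.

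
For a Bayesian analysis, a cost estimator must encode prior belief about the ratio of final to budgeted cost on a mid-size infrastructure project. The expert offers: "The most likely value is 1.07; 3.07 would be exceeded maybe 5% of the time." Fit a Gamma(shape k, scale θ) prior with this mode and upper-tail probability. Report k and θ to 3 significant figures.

Gamma(k,θ) with k>1 has mode (k−1)θ, so θ = 1.07/(k−1).
Need P(X < 3.07) = 0.95 with θ tied to k this way. Start at k = 2, θ = 1.07: P(X<3.07) ≈ 0.780.
Too low — raise k to concentrate. Iterating converges to k ≈ 3.4.
Then θ = 1.07/(3.4−1) ≈ 0.446.

k ≈ 3.4, θ ≈ 0.446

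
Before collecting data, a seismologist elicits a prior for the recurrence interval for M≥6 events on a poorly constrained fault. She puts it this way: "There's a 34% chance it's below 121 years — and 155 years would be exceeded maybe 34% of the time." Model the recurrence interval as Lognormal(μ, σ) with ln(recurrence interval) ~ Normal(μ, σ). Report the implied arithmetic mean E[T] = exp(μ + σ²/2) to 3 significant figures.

If T ~ Lognormal(μ,σ) then ln T ~ Normal(μ,σ), so the p-quantile of ln T is μ + z_p·σ.
ln(121) = 4.796 and ln(155) = 5.043; z_{0.34} = -0.4125, z_{0.66} = 0.4125.
σ = (5.043 − 4.796)/(0.4125 − (-0.4125)) = 0.300.
μ = 4.796 − (-0.4125)·0.300 = 4.920.
E[T] = exp(μ + σ²/2) = exp(4.920 + 0.0451) = 143 years.

E[T] ≈ 143 years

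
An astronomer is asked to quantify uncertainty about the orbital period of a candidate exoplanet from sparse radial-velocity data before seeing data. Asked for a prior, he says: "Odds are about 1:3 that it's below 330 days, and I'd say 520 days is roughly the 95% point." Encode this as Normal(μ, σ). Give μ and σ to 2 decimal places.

μ = 385.25, σ = 81.92

The p-quantile of Normal(μ,σ) is μ + z_p·σ, with z_{0.25} = -0.6745 and z_{0.95} = 1.645.
Eliminate σ: μ = (z₂·x₁ − z₁·x₂)/(z₂ − z₁) = (1.645·330 − (-0.6745)·520)/2.319 = 385.25.
Then σ = (x₂ − x₁)/(z₂ − z₁) = (520 − 330)/2.319 = 81.92.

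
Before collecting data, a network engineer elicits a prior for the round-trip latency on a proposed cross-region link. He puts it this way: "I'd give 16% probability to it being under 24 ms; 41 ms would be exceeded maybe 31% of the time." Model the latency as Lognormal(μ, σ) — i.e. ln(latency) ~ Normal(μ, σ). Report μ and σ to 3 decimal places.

If T ~ Lognormal(μ,σ) then ln T ~ Normal(μ,σ), so the p-quantile of ln T is μ + z_p·σ.
ln(24) = 3.178 and ln(41) = 3.714; z_{0.16} = -0.9945, z_{0.69} = 0.4959.
σ = (3.714 − 3.178)/(0.4959 − (-0.9945)) = 0.359.
μ = 3.178 − (-0.9945)·0.359 = 3.535.

μ ≈ 3.535, σ ≈ 0.359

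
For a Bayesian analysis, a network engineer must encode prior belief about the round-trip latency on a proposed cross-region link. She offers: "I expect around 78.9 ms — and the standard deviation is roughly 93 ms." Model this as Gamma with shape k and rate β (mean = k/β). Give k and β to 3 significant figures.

k ≈ 0.72, β ≈ 0.00912

For Gamma(k, rate β): mean = k/β, variance = k/β², so CV = 1/√k.
CV = SD/mean = 93/78.9 = 1.179, hence k = 1/CV² = 0.72.
Then β = k/mean = 0.72/78.9 = 0.00912.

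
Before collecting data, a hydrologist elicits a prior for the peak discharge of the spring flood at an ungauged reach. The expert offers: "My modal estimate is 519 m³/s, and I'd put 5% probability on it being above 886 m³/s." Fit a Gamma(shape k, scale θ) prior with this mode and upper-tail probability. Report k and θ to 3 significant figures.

k ≈ 10.8, θ ≈ 53.2

Gamma(k,θ) with k>1 has mode (k−1)θ, so θ = 519/(k−1).
Need P(X < 886) = 0.95 with θ tied to k this way. Start at k = 2, θ = 519: P(X<886) ≈ 0.509.
Too low — raise k to concentrate. Iterating converges to k ≈ 10.8.
Then θ = 519/(10.8−1) ≈ 53.2.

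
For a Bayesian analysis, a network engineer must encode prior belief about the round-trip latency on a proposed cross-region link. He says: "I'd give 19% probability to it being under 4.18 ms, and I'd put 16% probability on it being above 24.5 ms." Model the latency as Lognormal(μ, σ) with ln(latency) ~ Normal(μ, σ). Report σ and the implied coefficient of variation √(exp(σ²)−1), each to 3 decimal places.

σ ≈ 0.944, CV ≈ 1.200

If T ~ Lognormal(μ,σ) then ln T ~ Normal(μ,σ), so the p-quantile of ln T is μ + z_p·σ.
ln(4.18) = 1.43 and ln(24.5) = 3.199; z_{0.19} = -0.8779, z_{0.84} = 0.9945.
σ = (3.199 − 1.43)/(0.9945 − (-0.8779)) = 0.944.
μ = 1.43 − (-0.8779)·0.944 = 2.259.
CV = √(exp(σ²)−1) = √(exp(0.8920)−1) = 1.200.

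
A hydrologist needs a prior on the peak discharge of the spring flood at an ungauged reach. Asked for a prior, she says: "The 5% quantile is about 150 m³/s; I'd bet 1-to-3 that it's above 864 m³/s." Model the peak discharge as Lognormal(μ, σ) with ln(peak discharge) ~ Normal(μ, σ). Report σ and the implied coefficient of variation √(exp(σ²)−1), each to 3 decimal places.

σ ≈ 0.755, CV ≈ 0.876

If T ~ Lognormal(μ,σ) then ln T ~ Normal(μ,σ), so the p-quantile of ln T is μ + z_p·σ.
ln(150) = 5.011 and ln(864) = 6.762; z_{0.05} = -1.645, z_{0.75} = 0.6745.
σ = (6.762 − 5.011)/(0.6745 − (-1.645)) = 0.755.
μ = 5.011 − (-1.645)·0.755 = 6.252.
CV = √(exp(σ²)−1) = √(exp(0.5699)−1) = 0.876.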